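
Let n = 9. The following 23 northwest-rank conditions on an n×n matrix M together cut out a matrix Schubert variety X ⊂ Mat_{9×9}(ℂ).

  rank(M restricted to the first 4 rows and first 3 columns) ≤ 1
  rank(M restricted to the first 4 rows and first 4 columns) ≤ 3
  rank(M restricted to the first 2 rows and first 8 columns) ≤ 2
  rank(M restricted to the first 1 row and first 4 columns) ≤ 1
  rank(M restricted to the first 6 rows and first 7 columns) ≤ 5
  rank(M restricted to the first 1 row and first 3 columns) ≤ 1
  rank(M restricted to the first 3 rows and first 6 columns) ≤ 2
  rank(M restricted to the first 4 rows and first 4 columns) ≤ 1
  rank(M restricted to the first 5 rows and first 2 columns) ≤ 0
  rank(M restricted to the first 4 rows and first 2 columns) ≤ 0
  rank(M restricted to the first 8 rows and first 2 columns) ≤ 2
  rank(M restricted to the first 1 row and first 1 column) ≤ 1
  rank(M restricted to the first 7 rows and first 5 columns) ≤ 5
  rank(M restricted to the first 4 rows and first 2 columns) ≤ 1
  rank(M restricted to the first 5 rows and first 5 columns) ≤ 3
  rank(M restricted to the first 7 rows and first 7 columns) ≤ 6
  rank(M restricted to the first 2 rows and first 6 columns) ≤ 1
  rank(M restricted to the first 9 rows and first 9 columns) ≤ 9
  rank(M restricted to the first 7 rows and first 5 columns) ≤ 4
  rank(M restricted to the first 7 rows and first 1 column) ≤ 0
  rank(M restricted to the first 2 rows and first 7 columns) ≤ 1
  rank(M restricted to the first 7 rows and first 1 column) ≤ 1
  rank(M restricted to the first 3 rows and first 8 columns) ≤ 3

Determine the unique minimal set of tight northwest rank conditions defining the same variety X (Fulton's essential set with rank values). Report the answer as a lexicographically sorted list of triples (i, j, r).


Reconstructing r_w from the 23 given conditions:

  0 | 0 | 1 | 1 | 1 | 1 | 1 | 1 | 1
  0 | 0 | 1 | 1 | 1 | 1 | 1 | 2 | 2
  0 | 0 | 1 | 1 | 2 | 2 | 2 | 3 | 3
  0 | 0 | 1 | 1 | 2 | 3 | 3 | 4 | 4
  0 | 0 | 1 | 2 | 3 | 4 | 4 | 5 | 5
  0 | 1 | 2 | 3 | 4 | 5 | 5 | 6 | 6
  0 | 1 | 2 | 3 | 4 | 5 | 6 | 7 | 7
  1 | 2 | 3 | 4 | 5 | 6 | 7 | 8 | 8
  1 | 2 | 3 | 4 | 5 | 6 | 7 | 8 | 9

the unique w with this rank table is (3, 8, 5, 6, 4, 2, 7, 1, 9).

D(w) has 18 cells with 4 SE-corners; essential set:

[(2, 7, 1), (4, 4, 1), (5, 2, 0), (7, 1, 0)]


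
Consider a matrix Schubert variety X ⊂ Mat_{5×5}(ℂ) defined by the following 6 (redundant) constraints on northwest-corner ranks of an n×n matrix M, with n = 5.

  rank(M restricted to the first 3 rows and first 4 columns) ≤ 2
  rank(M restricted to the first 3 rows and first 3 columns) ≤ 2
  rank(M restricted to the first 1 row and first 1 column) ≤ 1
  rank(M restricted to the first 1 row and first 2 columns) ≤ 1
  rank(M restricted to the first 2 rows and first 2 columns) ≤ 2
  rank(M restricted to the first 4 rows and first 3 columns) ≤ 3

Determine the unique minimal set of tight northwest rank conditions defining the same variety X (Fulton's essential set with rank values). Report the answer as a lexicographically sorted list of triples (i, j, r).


The tightest implied rank at each (i,j), from the 6 conditions:

  1 | 1 | 1 | 1 | 1
  1 | 2 | 2 | 2 | 2
  1 | 2 | 2 | 2 | 3
  1 | 2 | 3 | 3 | 4
  1 | 2 | 3 | 4 | 5

the unique w with this rank table is (1, 2, 5, 3, 4).

ℓ(w)=2; the 1 essential cell (i,j,r):

[(3, 4, 2)]


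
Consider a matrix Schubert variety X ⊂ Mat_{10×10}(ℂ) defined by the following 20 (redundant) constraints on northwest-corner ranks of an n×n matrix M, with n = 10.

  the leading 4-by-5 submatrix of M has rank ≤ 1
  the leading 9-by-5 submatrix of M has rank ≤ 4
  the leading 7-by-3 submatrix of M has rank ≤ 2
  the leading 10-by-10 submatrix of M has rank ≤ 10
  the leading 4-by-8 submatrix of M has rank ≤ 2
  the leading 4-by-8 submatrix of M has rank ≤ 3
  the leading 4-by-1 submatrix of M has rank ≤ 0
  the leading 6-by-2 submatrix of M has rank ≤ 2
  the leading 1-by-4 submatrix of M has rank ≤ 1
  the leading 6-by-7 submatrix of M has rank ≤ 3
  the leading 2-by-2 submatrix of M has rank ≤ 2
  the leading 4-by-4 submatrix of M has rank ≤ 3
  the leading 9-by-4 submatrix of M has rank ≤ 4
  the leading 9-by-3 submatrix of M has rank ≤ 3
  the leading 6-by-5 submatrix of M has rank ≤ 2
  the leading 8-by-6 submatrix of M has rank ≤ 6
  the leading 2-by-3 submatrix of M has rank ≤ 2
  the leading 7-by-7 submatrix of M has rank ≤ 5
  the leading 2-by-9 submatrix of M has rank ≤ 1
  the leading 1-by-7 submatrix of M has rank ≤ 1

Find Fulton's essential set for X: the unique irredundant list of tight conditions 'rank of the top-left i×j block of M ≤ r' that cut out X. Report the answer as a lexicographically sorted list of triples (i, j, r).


Computing R[i][j] = min implied NW-rank bound (n=10, 20 conditions):

  0 1 1 1 1 1 1 1 1 1
  0 1 1 1 1 1 1 1 1 2
  0 1 1 1 1 2 2 2 2 3
  0 1 1 1 1 2 2 2 3 4
  1 2 2 2 2 3 3 3 4 5
  1 2 2 2 2 3 3 4 5 6
  1 2 2 3 3 4 4 5 6 7
  1 2 3 4 4 5 5 6 7 8
  1 2 3 4 4 5 6 7 8 9
  1 2 3 4 5 6 7 8 9 10

so w = (2, 10, 6, 9, 1, 8, 4, 3, 7, 5).

D(w) has 25 cells with 8 SE-corners; essential set:

[(2, 9, 1), (4, 1, 0), (4, 5, 1), (4, 8, 2), (6, 5, 2), (6, 7, 3), (7, 3, 2), (9, 5, 4)]


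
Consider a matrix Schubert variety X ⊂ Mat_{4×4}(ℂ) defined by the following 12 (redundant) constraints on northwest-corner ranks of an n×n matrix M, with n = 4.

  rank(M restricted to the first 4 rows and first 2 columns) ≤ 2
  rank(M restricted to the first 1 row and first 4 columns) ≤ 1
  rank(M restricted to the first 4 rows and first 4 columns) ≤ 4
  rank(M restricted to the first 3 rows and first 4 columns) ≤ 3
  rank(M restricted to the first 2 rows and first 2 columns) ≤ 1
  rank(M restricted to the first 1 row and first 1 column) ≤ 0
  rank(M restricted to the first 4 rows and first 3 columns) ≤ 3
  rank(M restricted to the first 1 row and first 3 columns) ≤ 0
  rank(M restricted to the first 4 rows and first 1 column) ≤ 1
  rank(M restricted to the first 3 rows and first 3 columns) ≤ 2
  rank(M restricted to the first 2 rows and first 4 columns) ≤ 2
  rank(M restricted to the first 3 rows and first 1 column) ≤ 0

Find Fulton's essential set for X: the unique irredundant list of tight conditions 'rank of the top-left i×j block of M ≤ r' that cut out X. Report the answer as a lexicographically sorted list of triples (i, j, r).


Reconstructing r_w from the 12 given conditions:

  row 1: 0  0  0  1
  row 2: 0  1  1  2
  row 3: 0  1  2  3
  row 4: 1  2  3  4

reading off 1-entries of Δ²R: w = (4, 2, 3, 1).

D(w) has 5 cells with 2 SE-corners; essential set:

[(1, 3, 0), (3, 1, 0)]


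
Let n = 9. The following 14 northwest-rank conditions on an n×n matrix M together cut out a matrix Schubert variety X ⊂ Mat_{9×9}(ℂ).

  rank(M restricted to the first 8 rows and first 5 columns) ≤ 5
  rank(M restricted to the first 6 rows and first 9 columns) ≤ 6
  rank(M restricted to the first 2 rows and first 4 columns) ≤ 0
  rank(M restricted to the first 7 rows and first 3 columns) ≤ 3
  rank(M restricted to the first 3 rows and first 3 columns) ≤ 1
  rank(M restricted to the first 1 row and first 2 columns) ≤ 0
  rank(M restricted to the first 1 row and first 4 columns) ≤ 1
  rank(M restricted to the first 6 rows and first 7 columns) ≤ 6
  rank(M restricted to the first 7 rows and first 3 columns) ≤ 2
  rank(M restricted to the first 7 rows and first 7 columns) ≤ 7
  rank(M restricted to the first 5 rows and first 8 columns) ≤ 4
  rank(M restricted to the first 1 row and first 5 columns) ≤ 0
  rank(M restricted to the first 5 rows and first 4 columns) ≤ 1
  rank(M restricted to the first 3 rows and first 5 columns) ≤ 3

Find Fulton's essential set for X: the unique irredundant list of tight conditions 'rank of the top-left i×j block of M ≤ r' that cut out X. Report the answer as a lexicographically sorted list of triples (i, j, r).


The tightest implied rank at each (i,j), from the 14 conditions:

  i=1: 0 0 0 0 0 1 1 1 1
  i=2: 0 0 0 0 1 2 2 2 2
  i=3: 1 1 1 1 2 3 3 3 3
  i=4: 1 1 1 1 2 3 4 4 4
  i=5: 1 1 1 1 2 3 4 4 5
  i=6: 1 2 2 2 3 4 5 5 6
  i=7: 1 2 2 3 4 5 6 6 7
  i=8: 1 2 3 4 5 6 7 7 8
  i=9: 1 2 3 4 5 6 7 8 9

reading off 1-entries of Δ²R: w = (6, 5, 1, 7, 9, 2, 4, 3, 8).

Fulton essential set (5 of the 17 Rothe cells):

[(1, 5, 0), (2, 4, 0), (5, 4, 1), (5, 8, 4), (7, 3, 2)]


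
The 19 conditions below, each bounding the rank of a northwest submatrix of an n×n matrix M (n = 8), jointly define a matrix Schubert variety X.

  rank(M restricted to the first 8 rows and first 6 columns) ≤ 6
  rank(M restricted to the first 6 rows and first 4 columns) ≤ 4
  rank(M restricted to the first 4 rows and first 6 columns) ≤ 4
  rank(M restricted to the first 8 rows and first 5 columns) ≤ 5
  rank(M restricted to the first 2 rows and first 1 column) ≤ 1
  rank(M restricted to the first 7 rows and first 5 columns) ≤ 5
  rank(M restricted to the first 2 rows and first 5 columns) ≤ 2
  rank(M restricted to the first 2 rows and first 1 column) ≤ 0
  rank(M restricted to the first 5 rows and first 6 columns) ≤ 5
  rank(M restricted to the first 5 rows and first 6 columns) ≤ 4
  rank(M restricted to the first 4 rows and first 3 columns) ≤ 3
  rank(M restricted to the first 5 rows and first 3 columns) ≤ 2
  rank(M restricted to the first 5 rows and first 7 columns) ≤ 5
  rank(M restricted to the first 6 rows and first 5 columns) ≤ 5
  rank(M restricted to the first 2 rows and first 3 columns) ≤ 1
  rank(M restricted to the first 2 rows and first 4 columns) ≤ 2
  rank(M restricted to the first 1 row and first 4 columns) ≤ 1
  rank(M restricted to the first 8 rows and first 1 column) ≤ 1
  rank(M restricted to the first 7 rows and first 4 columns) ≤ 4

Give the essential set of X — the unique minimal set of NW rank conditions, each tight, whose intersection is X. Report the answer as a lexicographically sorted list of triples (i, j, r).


Recovering R(i,j) via the rank-extension bound from the 19 conditions:

  i=1: 0 1 1 1 1 1 1 1
  i=2: 0 1 1 2 2 2 2 2
  i=3: 1 2 2 3 3 3 3 3
  i=4: 1 2 2 3 4 4 4 4
  i=5: 1 2 2 3 4 4 5 5
  i=6: 1 2 3 4 5 5 6 6
  i=7: 1 2 3 4 5 6 7 7
  i=8: 1 2 3 4 5 6 7 8

so w = (2, 4, 1, 5, 7, 3, 6, 8).

4 SE-corners of the 6-cell Rothe diagram give Ess(w):

[(2, 1, 0), (2, 3, 1), (5, 3, 2), (5, 6, 4)]


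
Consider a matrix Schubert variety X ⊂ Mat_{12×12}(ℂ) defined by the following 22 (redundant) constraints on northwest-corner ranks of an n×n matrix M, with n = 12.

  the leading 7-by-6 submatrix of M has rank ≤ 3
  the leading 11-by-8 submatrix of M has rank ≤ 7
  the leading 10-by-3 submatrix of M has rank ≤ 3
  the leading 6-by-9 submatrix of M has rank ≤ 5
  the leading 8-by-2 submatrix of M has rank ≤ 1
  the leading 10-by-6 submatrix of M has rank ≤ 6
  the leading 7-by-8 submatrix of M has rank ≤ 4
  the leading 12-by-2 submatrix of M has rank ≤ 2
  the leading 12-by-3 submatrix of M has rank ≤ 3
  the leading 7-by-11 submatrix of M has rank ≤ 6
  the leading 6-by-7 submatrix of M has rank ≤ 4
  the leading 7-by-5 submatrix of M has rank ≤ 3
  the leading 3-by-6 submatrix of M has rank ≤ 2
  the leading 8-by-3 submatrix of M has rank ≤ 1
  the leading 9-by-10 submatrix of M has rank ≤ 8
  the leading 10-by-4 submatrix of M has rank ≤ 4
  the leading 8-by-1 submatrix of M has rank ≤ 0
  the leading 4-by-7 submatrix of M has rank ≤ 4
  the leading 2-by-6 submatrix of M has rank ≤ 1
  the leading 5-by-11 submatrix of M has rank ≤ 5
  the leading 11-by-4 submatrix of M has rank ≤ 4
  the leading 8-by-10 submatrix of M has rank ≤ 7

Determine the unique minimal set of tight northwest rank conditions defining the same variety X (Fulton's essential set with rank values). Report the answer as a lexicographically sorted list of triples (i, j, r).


Computing R[i][j] = min implied NW-rank bound (n=12, 22 conditions):

  i=1: 0 1 1 1 1 1 1 1 1 1 1 1
  i=2: 0 1 1 1 1 1 2 2 2 2 2 2
  i=3: 0 1 1 2 2 2 3 3 3 3 3 3
  i=4: 0 1 1 2 3 3 4 4 4 4 4 4
  i=5: 0 1 1 2 3 3 4 4 5 5 5 5
  i=6: 0 1 1 2 3 3 4 4 5 6 6 6
  i=7: 0 1 1 2 3 3 4 4 5 6 6 7
  i=8: 0 1 1 2 3 4 5 5 6 7 7 8
  i=9: 1 2 2 3 4 5 6 6 7 8 8 9
  i=10: 1 2 3 4 5 6 7 7 8 9 9 10
  i=11: 1 2 3 4 5 6 7 7 8 9 10 11
  i=12: 1 2 3 4 5 6 7 8 9 10 11 12

so w = (2, 7, 4, 5, 9, 10, 12, 6, 1, 3, 11, 8).

7 SE-corners of the 26-cell Rothe diagram give Ess(w):

[(2, 6, 1), (7, 6, 3), (7, 8, 4), (7, 11, 6), (8, 1, 0), (8, 3, 1), (11, 8, 7)]


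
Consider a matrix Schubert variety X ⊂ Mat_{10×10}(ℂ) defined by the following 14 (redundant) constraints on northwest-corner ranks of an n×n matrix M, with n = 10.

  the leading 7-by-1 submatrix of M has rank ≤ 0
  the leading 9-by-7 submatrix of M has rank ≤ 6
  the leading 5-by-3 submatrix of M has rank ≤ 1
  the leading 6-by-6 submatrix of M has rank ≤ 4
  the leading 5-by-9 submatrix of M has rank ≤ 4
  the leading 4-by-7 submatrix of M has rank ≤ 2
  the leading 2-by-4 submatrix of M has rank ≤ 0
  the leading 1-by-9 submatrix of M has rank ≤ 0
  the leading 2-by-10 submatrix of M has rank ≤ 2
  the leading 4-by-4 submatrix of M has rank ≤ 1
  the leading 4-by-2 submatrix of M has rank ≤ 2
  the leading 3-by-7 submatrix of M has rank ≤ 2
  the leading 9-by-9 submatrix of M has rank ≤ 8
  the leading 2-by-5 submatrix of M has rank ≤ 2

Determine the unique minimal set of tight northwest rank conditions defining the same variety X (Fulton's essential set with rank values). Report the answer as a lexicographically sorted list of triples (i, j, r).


Reconstructing r_w from the 14 given conditions:

  0 | 0 | 0 | 0 | 0 | 0 | 0 | 0 | 0 | 1
  0 | 0 | 0 | 0 | 1 | 1 | 1 | 1 | 1 | 2
  0 | 1 | 1 | 1 | 2 | 2 | 2 | 2 | 2 | 3
  0 | 1 | 1 | 1 | 2 | 2 | 2 | 3 | 3 | 4
  0 | 1 | 1 | 2 | 3 | 3 | 3 | 4 | 4 | 5
  0 | 1 | 2 | 3 | 4 | 4 | 4 | 5 | 5 | 6
  0 | 1 | 2 | 3 | 4 | 5 | 5 | 6 | 6 | 7
  1 | 2 | 3 | 4 | 5 | 6 | 6 | 7 | 7 | 8
  1 | 2 | 3 | 4 | 5 | 6 | 6 | 7 | 8 | 9
  1 | 2 | 3 | 4 | 5 | 6 | 7 | 8 | 9 | 10

the unique w with this rank table is (10, 5, 2, 8, 4, 3, 6, 1, 9, 7).

|D(w)|=24, |Ess(w)|=7:

[(1, 9, 0), (2, 4, 0), (4, 4, 1), (4, 7, 2), (5, 3, 1), (7, 1, 0), (9, 7, 6)]


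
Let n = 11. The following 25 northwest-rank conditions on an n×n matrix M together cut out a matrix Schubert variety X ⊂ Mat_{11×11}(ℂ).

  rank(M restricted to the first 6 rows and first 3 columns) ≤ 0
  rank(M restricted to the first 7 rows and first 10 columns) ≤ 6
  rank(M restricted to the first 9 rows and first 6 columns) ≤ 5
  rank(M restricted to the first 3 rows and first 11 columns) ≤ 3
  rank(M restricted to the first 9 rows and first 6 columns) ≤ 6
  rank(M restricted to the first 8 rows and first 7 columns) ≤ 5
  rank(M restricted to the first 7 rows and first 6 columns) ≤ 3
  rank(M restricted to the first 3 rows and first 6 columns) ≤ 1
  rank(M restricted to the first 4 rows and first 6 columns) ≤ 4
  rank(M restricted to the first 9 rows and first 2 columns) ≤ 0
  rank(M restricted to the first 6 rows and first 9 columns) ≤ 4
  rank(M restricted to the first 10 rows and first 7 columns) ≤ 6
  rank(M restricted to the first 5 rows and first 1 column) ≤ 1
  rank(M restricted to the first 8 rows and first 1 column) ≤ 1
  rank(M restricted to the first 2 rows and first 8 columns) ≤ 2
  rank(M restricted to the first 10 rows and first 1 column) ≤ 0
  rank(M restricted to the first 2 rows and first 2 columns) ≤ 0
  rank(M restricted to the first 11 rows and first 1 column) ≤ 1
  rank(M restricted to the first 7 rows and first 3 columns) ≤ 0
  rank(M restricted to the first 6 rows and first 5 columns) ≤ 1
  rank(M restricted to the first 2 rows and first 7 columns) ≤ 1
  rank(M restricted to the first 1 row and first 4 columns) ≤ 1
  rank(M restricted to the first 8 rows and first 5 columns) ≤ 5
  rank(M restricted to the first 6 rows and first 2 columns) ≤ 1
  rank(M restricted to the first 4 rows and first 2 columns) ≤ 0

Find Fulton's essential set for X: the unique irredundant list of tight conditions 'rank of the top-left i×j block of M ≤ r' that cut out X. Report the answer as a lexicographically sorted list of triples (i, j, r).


Recovering R(i,j) via the rank-extension bound from the 25 conditions:

  0 0 0 1 1 1 1 1 1 1 1
  0 0 0 1 1 1 1 2 2 2 2
  0 0 0 1 1 1 2 3 3 3 3
  0 0 0 1 1 2 3 4 4 4 4
  0 0 0 1 1 2 3 4 4 5 5
  0 0 0 1 1 2 3 4 4 5 6
  0 0 0 1 2 3 4 5 5 6 7
  0 0 1 2 3 4 5 6 6 7 8
  0 0 1 2 3 4 5 6 7 8 9
  0 1 2 3 4 5 6 7 8 9 10
  1 2 3 4 5 6 7 8 9 10 11

second differences of R give the permutation w = (4, 8, 7, 6, 10, 11, 5, 3, 9, 2, 1).

Rothe diagram D(w) (36 cells), 7 SE-corners (essential conditions):

[(2, 7, 1), (3, 6, 1), (6, 5, 1), (6, 9, 4), (7, 3, 0), (9, 2, 0), (10, 1, 0)]


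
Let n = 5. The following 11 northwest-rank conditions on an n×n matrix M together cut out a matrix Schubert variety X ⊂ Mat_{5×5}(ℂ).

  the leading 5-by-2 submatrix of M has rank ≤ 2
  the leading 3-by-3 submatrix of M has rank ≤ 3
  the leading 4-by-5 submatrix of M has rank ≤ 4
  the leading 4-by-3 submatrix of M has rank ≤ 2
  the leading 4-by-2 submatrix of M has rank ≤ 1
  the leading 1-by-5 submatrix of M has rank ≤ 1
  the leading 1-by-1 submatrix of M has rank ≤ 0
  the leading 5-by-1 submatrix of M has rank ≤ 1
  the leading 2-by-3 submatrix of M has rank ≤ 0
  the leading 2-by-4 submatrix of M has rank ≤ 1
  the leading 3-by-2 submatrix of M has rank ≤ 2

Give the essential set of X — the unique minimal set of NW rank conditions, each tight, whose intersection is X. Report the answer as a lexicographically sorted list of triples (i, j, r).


Reconstructing r_w from the 11 given conditions:

  row 1: 0  0  0  1  1
  row 2: 0  0  0  1  2
  row 3: 1  1  1  2  3
  row 4: 1  1  2  3  4
  row 5: 1  2  3  4  5

reading off 1-entries of Δ²R: w = (4, 5, 1, 3, 2).

|D(w)|=7, |Ess(w)|=2:

[(2, 3, 0), (4, 2, 1)]


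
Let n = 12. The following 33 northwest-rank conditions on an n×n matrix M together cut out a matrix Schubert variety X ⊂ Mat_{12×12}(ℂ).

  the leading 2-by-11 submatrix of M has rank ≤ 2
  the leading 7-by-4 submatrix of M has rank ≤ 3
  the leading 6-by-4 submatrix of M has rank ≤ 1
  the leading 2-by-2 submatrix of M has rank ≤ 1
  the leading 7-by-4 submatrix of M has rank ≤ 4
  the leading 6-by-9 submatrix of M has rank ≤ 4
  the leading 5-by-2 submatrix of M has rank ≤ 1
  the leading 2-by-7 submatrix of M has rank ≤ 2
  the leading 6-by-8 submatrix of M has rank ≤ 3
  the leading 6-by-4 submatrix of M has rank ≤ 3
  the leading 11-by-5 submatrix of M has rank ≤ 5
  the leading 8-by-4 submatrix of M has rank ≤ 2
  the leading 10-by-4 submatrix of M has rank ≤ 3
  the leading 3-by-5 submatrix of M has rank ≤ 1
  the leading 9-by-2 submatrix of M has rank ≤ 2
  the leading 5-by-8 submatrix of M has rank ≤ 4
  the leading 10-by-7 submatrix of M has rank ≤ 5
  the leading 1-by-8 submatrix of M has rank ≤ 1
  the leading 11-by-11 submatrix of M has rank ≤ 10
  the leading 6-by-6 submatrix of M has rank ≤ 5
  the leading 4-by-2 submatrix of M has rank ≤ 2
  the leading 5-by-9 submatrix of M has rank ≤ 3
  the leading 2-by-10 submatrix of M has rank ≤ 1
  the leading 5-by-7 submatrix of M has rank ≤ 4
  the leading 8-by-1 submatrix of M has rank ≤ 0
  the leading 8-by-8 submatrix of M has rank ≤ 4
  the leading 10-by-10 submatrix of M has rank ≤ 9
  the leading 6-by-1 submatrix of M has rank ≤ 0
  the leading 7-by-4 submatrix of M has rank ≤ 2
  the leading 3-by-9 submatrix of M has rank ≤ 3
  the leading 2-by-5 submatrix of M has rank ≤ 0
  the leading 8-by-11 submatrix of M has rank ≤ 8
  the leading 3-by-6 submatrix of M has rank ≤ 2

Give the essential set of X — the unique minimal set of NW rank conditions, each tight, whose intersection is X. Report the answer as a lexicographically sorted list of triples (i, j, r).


Recovering R(i,j) via the rank-extension bound from the 33 conditions:

  row 1: 0 0 0 0 0 1 1 1 1 1 1 1
  row 2: 0 0 0 0 0 1 1 1 1 1 2 2
  row 3: 0 1 1 1 1 2 2 2 2 2 3 3
  row 4: 0 1 1 1 2 3 3 3 3 3 4 4
  row 5: 0 1 1 1 2 3 3 3 3 4 5 5
  row 6: 0 1 1 1 2 3 3 3 4 5 6 6
  row 7: 0 1 2 2 3 4 4 4 5 6 7 7
  row 8: 0 1 2 2 3 4 4 4 5 6 7 8
  row 9: 1 2 3 3 4 5 5 5 6 7 8 9
  row 10: 1 2 3 3 4 5 5 6 7 8 9 10
  row 11: 1 2 3 4 5 6 6 7 8 9 10 11
  row 12: 1 2 3 4 5 6 7 8 9 10 11 12

hence w(1..12) = (6, 11, 2, 5, 10, 9, 3, 12, 1, 8, 4, 7).

ℓ(w)=36; the 10 essential cells (i,j,r):

[(2, 5, 0), (2, 10, 1), (5, 9, 3), (6, 4, 1), (6, 8, 3), (8, 1, 0), (8, 4, 2), (8, 8, 4), (10, 4, 3), (10, 7, 5)]


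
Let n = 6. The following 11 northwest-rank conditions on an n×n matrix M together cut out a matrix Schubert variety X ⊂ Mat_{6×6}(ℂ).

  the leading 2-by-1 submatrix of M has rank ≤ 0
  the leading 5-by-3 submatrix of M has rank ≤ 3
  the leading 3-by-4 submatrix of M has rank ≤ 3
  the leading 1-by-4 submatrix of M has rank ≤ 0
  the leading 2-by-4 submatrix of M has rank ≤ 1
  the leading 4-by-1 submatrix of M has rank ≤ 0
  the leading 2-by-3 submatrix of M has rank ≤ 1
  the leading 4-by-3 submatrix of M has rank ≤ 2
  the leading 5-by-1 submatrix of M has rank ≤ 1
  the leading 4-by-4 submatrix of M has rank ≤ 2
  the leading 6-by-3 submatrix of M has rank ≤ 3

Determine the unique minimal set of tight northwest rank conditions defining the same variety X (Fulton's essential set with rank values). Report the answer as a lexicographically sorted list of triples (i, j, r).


The tightest implied rank at each (i,j), from the 11 conditions:

  R[1]: 0, 0, 0, 0, 1, 1
  R[2]: 0, 1, 1, 1, 2, 2
  R[3]: 0, 1, 2, 2, 3, 3
  R[4]: 0, 1, 2, 2, 3, 4
  R[5]: 1, 2, 3, 3, 4, 5
  R[6]: 1, 2, 3, 4, 5, 6

giving w = (5, 2, 3, 6, 1, 4) via Δ²R.

Rothe diagram D(w) (8 cells), 3 SE-corners (essential conditions):

[(1, 4, 0), (4, 1, 0), (4, 4, 2)]


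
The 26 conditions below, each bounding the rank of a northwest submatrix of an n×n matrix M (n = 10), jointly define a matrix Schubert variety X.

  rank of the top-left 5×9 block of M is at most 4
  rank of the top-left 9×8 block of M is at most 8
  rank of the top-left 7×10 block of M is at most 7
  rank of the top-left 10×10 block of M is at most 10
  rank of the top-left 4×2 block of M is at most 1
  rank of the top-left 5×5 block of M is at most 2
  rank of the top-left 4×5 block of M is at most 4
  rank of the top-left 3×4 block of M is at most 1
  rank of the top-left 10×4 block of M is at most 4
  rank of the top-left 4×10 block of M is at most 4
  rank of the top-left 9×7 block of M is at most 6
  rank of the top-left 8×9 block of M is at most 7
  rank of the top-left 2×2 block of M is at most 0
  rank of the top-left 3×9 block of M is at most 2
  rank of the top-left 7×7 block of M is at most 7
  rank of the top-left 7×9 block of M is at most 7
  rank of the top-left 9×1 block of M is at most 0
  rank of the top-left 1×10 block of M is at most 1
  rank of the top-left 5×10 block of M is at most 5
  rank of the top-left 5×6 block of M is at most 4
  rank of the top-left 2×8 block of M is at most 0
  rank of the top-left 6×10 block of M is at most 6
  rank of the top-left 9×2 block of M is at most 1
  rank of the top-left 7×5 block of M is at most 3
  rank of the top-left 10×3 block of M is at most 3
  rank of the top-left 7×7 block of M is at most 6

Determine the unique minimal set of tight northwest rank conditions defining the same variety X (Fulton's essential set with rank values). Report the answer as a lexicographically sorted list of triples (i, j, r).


Propagating the 26 rank bounds to every northwest block:

  R[1]: 0  0  0  0  0  0  0  0  1  1
  R[2]: 0  0  0  0  0  0  0  0  1  2
  R[3]: 0  1  1  1  1  1  1  1  2  3
  R[4]: 0  1  2  2  2  2  2  2  3  4
  R[5]: 0  1  2  2  2  3  3  3  4  5
  R[6]: 0  1  2  3  3  4  4  4  5  6
  R[7]: 0  1  2  3  3  4  5  5  6  7
  R[8]: 0  1  2  3  4  5  6  6  7  8
  R[9]: 0  1  2  3  4  5  6  7  8  9
  R[10]: 1  2  3  4  5  6  7  8  9  10

so w = (9, 10, 2, 3, 6, 4, 7, 5, 8, 1).

4 SE-corners of the 26-cell Rothe diagram give Ess(w):

[(2, 8, 0), (5, 5, 2), (7, 5, 3), (9, 1, 0)]


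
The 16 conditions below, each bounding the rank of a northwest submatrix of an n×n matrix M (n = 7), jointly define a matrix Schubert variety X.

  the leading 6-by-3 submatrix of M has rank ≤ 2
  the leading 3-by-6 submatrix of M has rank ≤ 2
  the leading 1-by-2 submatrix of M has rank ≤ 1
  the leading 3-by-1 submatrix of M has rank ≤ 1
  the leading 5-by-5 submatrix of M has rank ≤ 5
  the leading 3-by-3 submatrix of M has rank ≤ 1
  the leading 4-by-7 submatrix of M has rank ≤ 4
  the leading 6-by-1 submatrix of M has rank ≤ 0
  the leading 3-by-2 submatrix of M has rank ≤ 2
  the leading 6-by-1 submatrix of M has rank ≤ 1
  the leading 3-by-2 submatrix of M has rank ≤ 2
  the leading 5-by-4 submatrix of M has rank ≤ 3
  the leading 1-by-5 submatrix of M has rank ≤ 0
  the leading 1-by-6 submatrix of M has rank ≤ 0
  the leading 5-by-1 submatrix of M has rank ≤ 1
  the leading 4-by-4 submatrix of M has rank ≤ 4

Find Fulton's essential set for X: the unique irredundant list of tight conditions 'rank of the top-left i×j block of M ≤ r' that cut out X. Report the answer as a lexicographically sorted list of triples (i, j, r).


The tightest implied rank at each (i,j), from the 16 conditions:

  R[1]: 0, 0, 0, 0, 0, 0, 1
  R[2]: 0, 1, 1, 1, 1, 1, 2
  R[3]: 0, 1, 1, 2, 2, 2, 3
  R[4]: 0, 1, 2, 3, 3, 3, 4
  R[5]: 0, 1, 2, 3, 4, 4, 5
  R[6]: 0, 1, 2, 3, 4, 5, 6
  R[7]: 1, 2, 3, 4, 5, 6, 7

the unique w with this rank table is (7, 2, 4, 3, 5, 6, 1).

ℓ(w)=12; the 3 essential cells (i,j,r):

[(1, 6, 0), (3, 3, 1), (6, 1, 0)]


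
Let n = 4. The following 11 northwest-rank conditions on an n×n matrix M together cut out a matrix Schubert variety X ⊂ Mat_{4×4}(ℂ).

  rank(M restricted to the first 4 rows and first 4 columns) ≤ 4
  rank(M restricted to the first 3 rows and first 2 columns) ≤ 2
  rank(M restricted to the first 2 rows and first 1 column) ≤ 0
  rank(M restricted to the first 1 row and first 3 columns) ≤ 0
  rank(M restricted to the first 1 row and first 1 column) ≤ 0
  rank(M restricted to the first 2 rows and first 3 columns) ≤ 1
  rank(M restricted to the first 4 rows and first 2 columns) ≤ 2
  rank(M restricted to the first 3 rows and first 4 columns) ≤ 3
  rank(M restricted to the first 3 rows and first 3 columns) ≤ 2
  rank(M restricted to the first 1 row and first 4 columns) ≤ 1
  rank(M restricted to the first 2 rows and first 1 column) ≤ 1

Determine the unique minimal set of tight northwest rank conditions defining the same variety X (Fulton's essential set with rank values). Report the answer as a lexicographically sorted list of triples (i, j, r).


Computing R[i][j] = min implied NW-rank bound (n=4, 11 conditions):

  0, 0, 0, 1
  0, 1, 1, 2
  1, 2, 2, 3
  1, 2, 3, 4

reading off 1-entries of Δ²R: w = (4, 2, 1, 3).

Rothe diagram D(w) (4 cells), 2 SE-corners (essential conditions):

[(1, 3, 0), (2, 1, 0)]


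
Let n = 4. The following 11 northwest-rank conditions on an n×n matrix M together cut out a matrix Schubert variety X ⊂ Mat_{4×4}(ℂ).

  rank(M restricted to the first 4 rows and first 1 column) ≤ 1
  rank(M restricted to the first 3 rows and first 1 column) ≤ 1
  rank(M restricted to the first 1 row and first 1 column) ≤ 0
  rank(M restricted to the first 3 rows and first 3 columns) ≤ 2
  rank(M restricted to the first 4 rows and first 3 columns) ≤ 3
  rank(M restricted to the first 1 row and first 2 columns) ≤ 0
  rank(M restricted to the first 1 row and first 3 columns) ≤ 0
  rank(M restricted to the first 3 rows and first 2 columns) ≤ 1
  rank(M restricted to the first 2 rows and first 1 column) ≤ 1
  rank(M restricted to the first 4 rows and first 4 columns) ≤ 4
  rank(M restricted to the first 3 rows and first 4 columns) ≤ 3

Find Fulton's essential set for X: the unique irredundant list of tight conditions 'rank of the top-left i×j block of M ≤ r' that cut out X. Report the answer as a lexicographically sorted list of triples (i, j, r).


The tightest implied rank at each (i,j), from the 11 conditions:

  row 1: 0  0  0  1
  row 2: 1  1  1  2
  row 3: 1  1  2  3
  row 4: 1  2  3  4

giving w = (4, 1, 3, 2) via Δ²R.

2 SE-corners of the 4-cell Rothe diagram give Ess(w):

[(1, 3, 0), (3, 2, 1)]


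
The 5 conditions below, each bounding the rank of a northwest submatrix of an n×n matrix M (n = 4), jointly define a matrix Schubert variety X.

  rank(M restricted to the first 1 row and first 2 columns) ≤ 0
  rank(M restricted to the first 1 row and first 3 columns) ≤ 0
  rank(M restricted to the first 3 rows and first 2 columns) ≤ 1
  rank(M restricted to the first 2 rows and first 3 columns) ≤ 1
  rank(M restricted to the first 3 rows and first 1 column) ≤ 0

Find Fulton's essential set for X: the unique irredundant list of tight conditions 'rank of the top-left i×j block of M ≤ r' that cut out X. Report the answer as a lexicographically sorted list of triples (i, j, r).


Propagating the 5 rank bounds to every northwest block:

  R[1]: 0, 0, 0, 1
  R[2]: 0, 1, 1, 2
  R[3]: 0, 1, 2, 3
  R[4]: 1, 2, 3, 4

hence w(1..4) = (4, 2, 3, 1).

Rothe diagram D(w) (5 cells), 2 SE-corners (essential conditions):

[(1, 3, 0), (3, 1, 0)]


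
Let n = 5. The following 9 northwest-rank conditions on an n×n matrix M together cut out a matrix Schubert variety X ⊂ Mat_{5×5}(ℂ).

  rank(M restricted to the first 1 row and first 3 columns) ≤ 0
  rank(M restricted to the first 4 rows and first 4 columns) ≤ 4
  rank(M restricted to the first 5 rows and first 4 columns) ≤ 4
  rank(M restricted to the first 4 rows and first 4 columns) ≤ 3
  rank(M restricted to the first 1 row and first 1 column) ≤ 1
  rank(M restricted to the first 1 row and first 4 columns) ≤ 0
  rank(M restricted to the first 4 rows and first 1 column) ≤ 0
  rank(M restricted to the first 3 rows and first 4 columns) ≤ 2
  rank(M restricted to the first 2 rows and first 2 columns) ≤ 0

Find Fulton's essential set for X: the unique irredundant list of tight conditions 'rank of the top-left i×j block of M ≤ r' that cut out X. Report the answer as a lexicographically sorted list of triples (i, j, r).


Reconstructing r_w from the 9 given conditions:

  0 0 0 0 1
  0 0 1 1 2
  0 1 2 2 3
  0 1 2 3 4
  1 2 3 4 5

giving w = (5, 3, 2, 4, 1) via Δ²R.

|D(w)|=8, |Ess(w)|=3:

[(1, 4, 0), (2, 2, 0), (4, 1, 0)]


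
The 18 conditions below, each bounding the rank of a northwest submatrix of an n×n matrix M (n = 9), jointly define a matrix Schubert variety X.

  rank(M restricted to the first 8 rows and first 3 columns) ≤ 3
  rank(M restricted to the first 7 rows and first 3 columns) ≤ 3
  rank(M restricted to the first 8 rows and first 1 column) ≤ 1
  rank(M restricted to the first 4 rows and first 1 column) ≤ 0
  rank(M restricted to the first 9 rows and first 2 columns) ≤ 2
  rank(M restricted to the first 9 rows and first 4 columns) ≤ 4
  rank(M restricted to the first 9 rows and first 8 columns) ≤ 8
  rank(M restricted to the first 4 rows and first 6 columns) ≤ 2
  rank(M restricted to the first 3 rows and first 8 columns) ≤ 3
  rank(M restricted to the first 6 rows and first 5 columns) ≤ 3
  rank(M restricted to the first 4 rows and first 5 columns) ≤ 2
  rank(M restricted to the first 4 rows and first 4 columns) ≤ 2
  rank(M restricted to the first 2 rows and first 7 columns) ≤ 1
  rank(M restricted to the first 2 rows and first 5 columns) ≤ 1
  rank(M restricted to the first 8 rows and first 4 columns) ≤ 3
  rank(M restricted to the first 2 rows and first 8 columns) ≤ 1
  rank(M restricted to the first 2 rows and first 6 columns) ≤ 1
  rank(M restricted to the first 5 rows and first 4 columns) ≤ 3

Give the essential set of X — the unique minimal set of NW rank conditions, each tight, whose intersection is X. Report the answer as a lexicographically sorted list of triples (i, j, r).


Propagating the 18 rank bounds to every northwest block:

  row 1: 0 1 1 1 1 1 1 1 1
  row 2: 0 1 1 1 1 1 1 1 2
  row 3: 0 1 2 2 2 2 2 2 3
  row 4: 0 1 2 2 2 2 3 3 4
  row 5: 1 2 3 3 3 3 4 4 5
  row 6: 1 2 3 3 3 4 5 5 6
  row 7: 1 2 3 3 4 5 6 6 7
  row 8: 1 2 3 3 4 5 6 7 8
  row 9: 1 2 3 4 5 6 7 8 9

so w = (2, 9, 3, 7, 1, 6, 5, 8, 4).

Rothe diagram D(w) (17 cells), 5 SE-corners (essential conditions):

[(2, 8, 1), (4, 1, 0), (4, 6, 2), (6, 5, 3), (8, 4, 3)]


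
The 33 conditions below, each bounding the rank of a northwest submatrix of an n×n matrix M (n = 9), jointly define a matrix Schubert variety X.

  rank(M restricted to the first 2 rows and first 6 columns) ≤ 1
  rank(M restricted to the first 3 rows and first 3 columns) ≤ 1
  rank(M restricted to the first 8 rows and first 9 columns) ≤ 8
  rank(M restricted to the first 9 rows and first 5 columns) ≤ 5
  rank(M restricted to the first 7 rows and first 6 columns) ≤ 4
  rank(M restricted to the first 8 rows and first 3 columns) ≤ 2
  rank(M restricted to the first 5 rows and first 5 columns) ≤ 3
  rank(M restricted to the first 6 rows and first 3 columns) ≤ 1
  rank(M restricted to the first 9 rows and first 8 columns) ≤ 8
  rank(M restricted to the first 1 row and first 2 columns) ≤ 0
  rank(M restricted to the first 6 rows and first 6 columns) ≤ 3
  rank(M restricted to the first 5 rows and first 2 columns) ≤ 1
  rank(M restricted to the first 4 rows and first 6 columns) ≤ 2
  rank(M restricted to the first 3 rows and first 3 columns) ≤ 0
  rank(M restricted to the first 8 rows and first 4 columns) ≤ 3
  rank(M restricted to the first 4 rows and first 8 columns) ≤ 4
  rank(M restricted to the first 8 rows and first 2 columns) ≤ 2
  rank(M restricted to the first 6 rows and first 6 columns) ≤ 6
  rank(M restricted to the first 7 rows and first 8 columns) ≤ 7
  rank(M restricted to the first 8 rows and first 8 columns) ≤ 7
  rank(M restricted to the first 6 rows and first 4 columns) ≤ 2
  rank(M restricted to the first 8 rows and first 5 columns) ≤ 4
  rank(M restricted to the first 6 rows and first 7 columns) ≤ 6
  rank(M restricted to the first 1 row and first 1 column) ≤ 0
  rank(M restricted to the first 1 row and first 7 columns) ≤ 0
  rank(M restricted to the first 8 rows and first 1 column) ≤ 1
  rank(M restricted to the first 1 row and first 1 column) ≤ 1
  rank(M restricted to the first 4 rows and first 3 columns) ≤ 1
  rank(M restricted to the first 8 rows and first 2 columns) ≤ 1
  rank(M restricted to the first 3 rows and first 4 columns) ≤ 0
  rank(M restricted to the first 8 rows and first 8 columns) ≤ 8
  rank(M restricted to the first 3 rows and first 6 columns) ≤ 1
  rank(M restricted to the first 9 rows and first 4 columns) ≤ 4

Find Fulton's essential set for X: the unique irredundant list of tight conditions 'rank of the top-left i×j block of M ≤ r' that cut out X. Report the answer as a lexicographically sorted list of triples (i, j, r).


Reconstructing r_w from the 33 given conditions:

  i=1: 0 0 0 0 0 0 0 1 1
  i=2: 0 0 0 0 1 1 1 2 2
  i=3: 0 0 0 0 1 1 2 3 3
  i=4: 1 1 1 1 2 2 3 4 4
  i=5: 1 1 1 2 3 3 4 5 5
  i=6: 1 1 1 2 3 3 4 5 6
  i=7: 1 1 2 3 4 4 5 6 7
  i=8: 1 1 2 3 4 5 6 7 8
  i=9: 1 2 3 4 5 6 7 8 9

the unique w with this rank table is (8, 5, 7, 1, 4, 9, 3, 6, 2).

Rothe diagram D(w) (23 cells), 6 SE-corners (essential conditions):

[(1, 7, 0), (3, 4, 0), (3, 6, 1), (6, 3, 1), (6, 6, 3), (8, 2, 1)]


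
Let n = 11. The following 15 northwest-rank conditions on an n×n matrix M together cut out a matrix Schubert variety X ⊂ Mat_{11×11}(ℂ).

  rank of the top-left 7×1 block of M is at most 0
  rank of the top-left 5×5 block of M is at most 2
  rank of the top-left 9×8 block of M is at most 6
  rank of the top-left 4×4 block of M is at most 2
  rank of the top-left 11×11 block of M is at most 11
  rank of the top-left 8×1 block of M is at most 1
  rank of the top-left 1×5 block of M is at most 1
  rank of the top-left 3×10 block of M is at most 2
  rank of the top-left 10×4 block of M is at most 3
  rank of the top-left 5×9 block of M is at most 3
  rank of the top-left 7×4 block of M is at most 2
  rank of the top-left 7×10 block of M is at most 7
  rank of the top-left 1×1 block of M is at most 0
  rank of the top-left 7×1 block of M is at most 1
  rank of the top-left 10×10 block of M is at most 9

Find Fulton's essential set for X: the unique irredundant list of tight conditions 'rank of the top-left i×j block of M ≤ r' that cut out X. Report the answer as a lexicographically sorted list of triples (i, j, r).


Recovering R(i,j) via the rank-extension bound from the 15 conditions:

  R[1]: 0  1  1  1  1  1  1  1  1  1  1
  R[2]: 0  1  2  2  2  2  2  2  2  2  2
  R[3]: 0  1  2  2  2  2  2  2  2  2  3
  R[4]: 0  1  2  2  2  3  3  3  3  3  4
  R[5]: 0  1  2  2  2  3  3  3  3  4  5
  R[6]: 0  1  2  2  3  4  4  4  4  5  6
  R[7]: 0  1  2  2  3  4  5  5  5  6  7
  R[8]: 1  2  3  3  4  5  6  6  6  7  8
  R[9]: 1  2  3  3  4  5  6  6  7  8  9
  R[10]: 1  2  3  3  4  5  6  7  8  9  10
  R[11]: 1  2  3  4  5  6  7  8  9  10  11

second differences of R give the permutation w = (2, 3, 11, 6, 10, 5, 7, 1, 9, 8, 4).

Rothe diagram D(w) (26 cells), 7 SE-corners (essential conditions):

[(3, 10, 2), (5, 5, 2), (5, 9, 3), (7, 1, 0), (7, 4, 2), (9, 8, 6), (10, 4, 3)]


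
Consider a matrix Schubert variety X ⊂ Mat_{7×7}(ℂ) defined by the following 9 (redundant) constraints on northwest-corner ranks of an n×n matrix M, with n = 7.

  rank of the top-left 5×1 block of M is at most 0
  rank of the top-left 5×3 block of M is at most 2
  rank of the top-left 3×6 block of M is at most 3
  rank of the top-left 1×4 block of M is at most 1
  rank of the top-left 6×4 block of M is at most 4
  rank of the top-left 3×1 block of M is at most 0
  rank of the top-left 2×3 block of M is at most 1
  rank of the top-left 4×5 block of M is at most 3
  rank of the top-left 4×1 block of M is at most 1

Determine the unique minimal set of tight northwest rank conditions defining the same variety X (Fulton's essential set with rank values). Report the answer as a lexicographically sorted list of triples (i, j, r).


The tightest implied rank at each (i,j), from the 9 conditions:

  0 | 1 | 1 | 1 | 1 | 1 | 1
  0 | 1 | 1 | 2 | 2 | 2 | 2
  0 | 1 | 2 | 3 | 3 | 3 | 3
  0 | 1 | 2 | 3 | 3 | 4 | 4
  0 | 1 | 2 | 3 | 4 | 5 | 5
  1 | 2 | 3 | 4 | 5 | 6 | 6
  1 | 2 | 3 | 4 | 5 | 6 | 7

hence w(1..7) = (2, 4, 3, 6, 5, 1, 7).

D(w) has 7 cells with 3 SE-corners; essential set:

[(2, 3, 1), (4, 5, 3), (5, 1, 0)]


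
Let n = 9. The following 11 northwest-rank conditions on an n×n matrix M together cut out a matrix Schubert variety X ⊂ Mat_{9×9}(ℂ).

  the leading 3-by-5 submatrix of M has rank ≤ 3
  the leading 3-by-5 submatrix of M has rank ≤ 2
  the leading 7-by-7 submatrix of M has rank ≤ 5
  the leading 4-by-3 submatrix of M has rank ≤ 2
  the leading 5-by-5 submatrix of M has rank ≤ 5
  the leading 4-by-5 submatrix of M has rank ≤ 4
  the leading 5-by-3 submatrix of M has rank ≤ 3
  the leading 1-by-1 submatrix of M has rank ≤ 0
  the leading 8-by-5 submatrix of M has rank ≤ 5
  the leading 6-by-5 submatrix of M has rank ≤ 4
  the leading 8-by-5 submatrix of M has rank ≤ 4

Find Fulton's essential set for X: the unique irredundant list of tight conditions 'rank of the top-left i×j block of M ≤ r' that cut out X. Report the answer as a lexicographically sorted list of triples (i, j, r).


Propagating the 11 rank bounds to every northwest block:

  row 1: 0 1 1 1 1 1 1 1 1
  row 2: 1 2 2 2 2 2 2 2 2
  row 3: 1 2 2 2 2 3 3 3 3
  row 4: 1 2 2 3 3 4 4 4 4
  row 5: 1 2 3 4 4 5 5 5 5
  row 6: 1 2 3 4 4 5 5 6 6
  row 7: 1 2 3 4 4 5 5 6 7
  row 8: 1 2 3 4 4 5 6 7 8
  row 9: 1 2 3 4 5 6 7 8 9

giving w = (2, 1, 6, 4, 3, 8, 9, 7, 5) via Δ²R.

D(w) has 10 cells with 5 SE-corners; essential set:

[(1, 1, 0), (3, 5, 2), (4, 3, 2), (7, 7, 5), (8, 5, 4)]
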